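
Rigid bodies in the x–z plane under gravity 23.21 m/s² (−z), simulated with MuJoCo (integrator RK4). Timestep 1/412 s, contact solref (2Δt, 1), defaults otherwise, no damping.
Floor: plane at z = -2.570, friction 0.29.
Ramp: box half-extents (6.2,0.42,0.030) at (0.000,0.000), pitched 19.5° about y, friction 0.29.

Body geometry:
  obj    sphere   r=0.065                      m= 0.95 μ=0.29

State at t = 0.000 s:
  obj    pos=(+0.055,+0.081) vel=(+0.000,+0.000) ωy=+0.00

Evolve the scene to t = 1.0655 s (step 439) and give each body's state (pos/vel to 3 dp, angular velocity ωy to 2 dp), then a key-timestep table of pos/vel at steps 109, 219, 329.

State at t = 1.0655 s:
  obj    pos=(+3.017,-0.967) vel=(+5.559,-1.968) ωy=+90.71

Key-timestep trajectory:
   step    t(s)  obj.x    obj.z    obj.vx   obj.vz 
    109  0.2646   +0.238  +0.017  +1.380  -0.489
    219  0.5316   +0.792  -0.180  +2.773  -0.982
    329  0.7985   +1.718  -0.508  +4.166  -1.475


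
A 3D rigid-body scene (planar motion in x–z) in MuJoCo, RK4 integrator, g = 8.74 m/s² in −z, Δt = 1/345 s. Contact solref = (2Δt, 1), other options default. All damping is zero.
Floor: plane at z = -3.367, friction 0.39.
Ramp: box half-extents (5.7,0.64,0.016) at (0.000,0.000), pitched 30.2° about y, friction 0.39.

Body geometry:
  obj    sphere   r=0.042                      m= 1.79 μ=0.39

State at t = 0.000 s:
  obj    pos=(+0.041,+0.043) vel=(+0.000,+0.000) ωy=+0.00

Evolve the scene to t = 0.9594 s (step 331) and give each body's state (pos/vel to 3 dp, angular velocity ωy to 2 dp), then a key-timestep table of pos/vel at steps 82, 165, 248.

State at t = 0.9594 s:
  obj    pos=(+1.290,-0.684) vel=(+2.604,-1.516) ωy=+71.73

Key-timestep trajectory:
   step    t(s)  obj.x    obj.z    obj.vx   obj.vz 
     82  0.2377   +0.118  -0.001  +0.645  -0.375
    165  0.4783   +0.352  -0.137  +1.298  -0.756
    248  0.7188   +0.742  -0.365  +1.951  -1.136


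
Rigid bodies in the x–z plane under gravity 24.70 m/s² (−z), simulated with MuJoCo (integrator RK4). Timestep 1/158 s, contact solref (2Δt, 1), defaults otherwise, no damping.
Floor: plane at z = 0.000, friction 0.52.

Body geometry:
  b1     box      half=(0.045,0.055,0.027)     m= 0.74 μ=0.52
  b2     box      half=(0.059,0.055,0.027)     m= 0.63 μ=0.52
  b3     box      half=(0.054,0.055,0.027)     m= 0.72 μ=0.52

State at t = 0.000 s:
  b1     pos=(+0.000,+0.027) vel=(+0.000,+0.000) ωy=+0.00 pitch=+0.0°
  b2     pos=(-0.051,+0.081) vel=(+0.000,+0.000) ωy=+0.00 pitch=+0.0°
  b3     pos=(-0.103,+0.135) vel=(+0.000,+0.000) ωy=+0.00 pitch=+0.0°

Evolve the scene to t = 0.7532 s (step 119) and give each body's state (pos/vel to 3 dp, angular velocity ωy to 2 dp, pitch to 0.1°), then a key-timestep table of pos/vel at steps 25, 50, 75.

State at t = 0.7532 s:
  b1     pos=(+0.000,+0.027) vel=(+0.000,+0.000) ωy=+0.00 pitch=+0.0°
  b2     pos=(-0.107,+0.059) vel=(+0.000,+0.000) ωy=+0.00 pitch=-90.0°
  b3     pos=(-0.193,+0.054) vel=(+0.000,+0.000) ωy=+0.00 pitch=-90.0°

Key-timestep trajectory:
   step    t(s)  b1.x    b1.z    b1.vx   b1.vz   b2.x    b2.z    b2.vx   b2.vz   b3.x    b3.z    b3.vx   b3.vz 
     25  0.1582   +0.000  +0.027  +0.000  +0.000   -0.089  +0.064  -0.415  +0.009   -0.164  +0.058  -0.213  +0.126
     50  0.3165   +0.000  +0.027  +0.000  +0.000   -0.105  +0.060  -0.033  +0.008   -0.207  +0.059  -0.005  +0.003
     75  0.4747   +0.000  +0.027  +0.000  +0.000   -0.107  +0.059  +0.000  +0.000   -0.191  +0.055  -0.211  -0.090


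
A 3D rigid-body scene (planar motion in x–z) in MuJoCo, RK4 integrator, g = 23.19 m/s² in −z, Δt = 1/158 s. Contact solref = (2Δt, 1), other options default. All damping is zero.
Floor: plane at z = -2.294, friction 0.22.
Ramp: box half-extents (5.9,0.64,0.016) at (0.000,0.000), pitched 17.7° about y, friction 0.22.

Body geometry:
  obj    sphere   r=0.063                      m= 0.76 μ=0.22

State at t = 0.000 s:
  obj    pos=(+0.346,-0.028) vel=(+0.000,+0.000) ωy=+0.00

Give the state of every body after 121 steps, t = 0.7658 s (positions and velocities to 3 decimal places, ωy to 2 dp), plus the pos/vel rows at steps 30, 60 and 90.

State at t = 0.7658 s:
  obj    pos=(+1.753,-0.477) vel=(+3.674,-1.173) ωy=+61.20

Key-timestep trajectory:
   step    t(s)  obj.x    obj.z    obj.vx   obj.vz 
     30  0.1899   +0.433  -0.055  +0.911  -0.291
     60  0.3797   +0.692  -0.138  +1.822  -0.581
     90  0.5696   +1.125  -0.276  +2.733  -0.872


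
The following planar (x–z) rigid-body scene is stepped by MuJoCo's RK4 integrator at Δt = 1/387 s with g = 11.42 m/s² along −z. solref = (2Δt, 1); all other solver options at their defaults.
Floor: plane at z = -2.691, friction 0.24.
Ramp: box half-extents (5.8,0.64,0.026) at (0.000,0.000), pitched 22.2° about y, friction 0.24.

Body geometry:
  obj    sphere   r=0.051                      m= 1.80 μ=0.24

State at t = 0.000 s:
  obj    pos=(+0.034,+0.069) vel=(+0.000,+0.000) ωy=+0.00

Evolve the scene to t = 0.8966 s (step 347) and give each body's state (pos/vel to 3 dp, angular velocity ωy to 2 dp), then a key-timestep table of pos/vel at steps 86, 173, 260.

State at t = 0.8966 s:
  obj    pos=(+1.181,-0.399) vel=(+2.559,-1.044) ωy=+54.18

Key-timestep trajectory:
   step    t(s)  obj.x    obj.z    obj.vx   obj.vz 
     86  0.2222   +0.105  +0.040  +0.634  -0.259
    173  0.4470   +0.319  -0.047  +1.276  -0.521
    260  0.6718   +0.678  -0.194  +1.917  -0.782


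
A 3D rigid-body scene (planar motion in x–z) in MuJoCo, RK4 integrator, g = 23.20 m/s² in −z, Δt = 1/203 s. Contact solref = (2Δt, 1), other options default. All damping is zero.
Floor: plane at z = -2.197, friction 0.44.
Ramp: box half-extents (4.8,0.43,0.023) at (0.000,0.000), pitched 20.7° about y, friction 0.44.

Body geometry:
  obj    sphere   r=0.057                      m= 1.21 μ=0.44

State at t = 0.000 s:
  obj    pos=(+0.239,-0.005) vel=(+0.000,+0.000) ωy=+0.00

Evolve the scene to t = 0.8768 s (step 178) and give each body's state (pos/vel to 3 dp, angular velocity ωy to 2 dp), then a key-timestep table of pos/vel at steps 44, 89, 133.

State at t = 0.8768 s:
  obj    pos=(+2.346,-0.801) vel=(+4.804,-1.815) ωy=+90.10

Key-timestep trajectory:
   step    t(s)  obj.x    obj.z    obj.vx   obj.vz 
     44  0.2167   +0.368  -0.053  +1.188  -0.449
     89  0.4384   +0.766  -0.204  +2.402  -0.908
    133  0.6552   +1.415  -0.449  +3.590  -1.356


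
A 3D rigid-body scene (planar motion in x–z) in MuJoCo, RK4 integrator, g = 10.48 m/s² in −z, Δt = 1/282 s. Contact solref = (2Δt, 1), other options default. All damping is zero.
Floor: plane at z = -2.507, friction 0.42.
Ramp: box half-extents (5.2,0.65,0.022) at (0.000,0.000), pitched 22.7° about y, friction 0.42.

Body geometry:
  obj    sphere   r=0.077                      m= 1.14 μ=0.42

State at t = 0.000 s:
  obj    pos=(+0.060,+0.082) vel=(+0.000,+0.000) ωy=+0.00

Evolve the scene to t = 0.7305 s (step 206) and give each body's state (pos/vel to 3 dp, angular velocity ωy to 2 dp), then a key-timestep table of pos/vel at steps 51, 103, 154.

State at t = 0.7305 s:
  obj    pos=(+0.771,-0.215) vel=(+1.947,-0.814) ωy=+27.40

Key-timestep trajectory:
   step    t(s)  obj.x    obj.z    obj.vx   obj.vz 
     51  0.1809   +0.104  +0.064  +0.482  -0.202
    103  0.3652   +0.238  +0.008  +0.973  -0.407
    154  0.5461   +0.458  -0.084  +1.455  -0.609


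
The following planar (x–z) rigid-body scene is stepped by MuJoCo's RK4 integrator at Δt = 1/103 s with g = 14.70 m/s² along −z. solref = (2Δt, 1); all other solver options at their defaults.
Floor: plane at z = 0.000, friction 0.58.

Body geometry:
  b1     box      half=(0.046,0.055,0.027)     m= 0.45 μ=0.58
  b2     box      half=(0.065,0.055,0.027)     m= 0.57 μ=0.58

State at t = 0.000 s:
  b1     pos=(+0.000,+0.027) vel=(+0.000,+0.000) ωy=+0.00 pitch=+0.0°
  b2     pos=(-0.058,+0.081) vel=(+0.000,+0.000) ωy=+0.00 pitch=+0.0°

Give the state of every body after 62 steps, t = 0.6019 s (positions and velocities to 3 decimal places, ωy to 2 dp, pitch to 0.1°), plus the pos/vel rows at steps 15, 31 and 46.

State at t = 0.6019 s:
  b1     pos=(+0.001,+0.027) vel=(+0.001,+0.000) ωy=+0.00 pitch=+0.0°
  b2     pos=(-0.072,+0.065) vel=(+0.000,-0.001) ωy=+0.03 pitch=-46.0°

Key-timestep trajectory:
   step    t(s)  b1.x    b1.z    b1.vx   b1.vz   b2.x    b2.z    b2.vx   b2.vz 
     15  0.1456   +0.000  +0.027  +0.000  +0.001   -0.077  +0.062  -0.198  +0.000
     31  0.3010   +0.000  +0.027  +0.000  +0.000   -0.085  +0.069  +0.080  -0.013
     46  0.4466   +0.000  +0.027  +0.002  +0.000   -0.072  +0.065  -0.013  +0.011


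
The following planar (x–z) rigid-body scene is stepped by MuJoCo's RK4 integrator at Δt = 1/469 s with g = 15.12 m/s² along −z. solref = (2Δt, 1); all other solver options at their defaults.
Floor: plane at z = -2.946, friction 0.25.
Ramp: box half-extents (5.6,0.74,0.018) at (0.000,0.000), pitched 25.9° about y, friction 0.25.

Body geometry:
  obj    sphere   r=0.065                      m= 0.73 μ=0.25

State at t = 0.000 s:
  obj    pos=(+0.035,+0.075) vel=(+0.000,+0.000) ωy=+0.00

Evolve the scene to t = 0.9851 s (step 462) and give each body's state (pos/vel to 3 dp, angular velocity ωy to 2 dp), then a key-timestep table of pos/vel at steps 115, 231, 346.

State at t = 0.9851 s:
  obj    pos=(+2.094,-0.925) vel=(+4.180,-2.030) ωy=+71.49

Key-timestep trajectory:
   step    t(s)  obj.x    obj.z    obj.vx   obj.vz 
    115  0.2452   +0.163  +0.013  +1.041  -0.505
    231  0.4925   +0.550  -0.175  +2.090  -1.015
    346  0.7377   +1.190  -0.486  +3.131  -1.520


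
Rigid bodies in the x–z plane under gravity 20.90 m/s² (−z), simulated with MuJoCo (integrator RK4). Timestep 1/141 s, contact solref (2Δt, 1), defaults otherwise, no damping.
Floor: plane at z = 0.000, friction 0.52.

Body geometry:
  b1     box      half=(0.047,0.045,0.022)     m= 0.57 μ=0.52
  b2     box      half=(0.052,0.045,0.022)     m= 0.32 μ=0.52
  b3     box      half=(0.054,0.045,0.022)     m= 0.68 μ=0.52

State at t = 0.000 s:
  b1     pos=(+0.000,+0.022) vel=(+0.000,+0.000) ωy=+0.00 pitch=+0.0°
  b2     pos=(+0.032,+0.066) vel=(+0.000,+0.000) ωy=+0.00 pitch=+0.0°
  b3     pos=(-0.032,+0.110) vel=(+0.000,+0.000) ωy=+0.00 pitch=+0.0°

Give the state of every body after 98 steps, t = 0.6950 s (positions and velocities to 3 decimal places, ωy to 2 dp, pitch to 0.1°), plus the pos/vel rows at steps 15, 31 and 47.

State at t = 0.6950 s:
  b1     pos=(+0.000,+0.022) vel=(+0.000,+0.000) ωy=+0.00 pitch=+0.0°
  b2     pos=(+0.032,+0.066) vel=(+0.000,+0.000) ωy=+0.00 pitch=+0.0°
  b3     pos=(-0.176,+0.022) vel=(+0.000,+0.000) ωy=+0.00 pitch=+180.0°

Key-timestep trajectory:
   step    t(s)  b1.x    b1.z    b1.vx   b1.vz   b2.x    b2.z    b2.vx   b2.vz   b3.x    b3.z    b3.vx   b3.vz 
     15  0.1064   +0.000  +0.022  +0.000  +0.001   +0.032  +0.066  +0.001  +0.002   -0.047  +0.088  -0.231  -0.716
     31  0.2199   +0.000  +0.022  +0.000  +0.000   +0.032  +0.066  +0.000  +0.000   -0.114  +0.058  -0.505  +0.048
     47  0.3333   +0.000  +0.022  +0.000  +0.000   +0.032  +0.066  +0.000  +0.000   -0.177  +0.016  -0.044  +0.045


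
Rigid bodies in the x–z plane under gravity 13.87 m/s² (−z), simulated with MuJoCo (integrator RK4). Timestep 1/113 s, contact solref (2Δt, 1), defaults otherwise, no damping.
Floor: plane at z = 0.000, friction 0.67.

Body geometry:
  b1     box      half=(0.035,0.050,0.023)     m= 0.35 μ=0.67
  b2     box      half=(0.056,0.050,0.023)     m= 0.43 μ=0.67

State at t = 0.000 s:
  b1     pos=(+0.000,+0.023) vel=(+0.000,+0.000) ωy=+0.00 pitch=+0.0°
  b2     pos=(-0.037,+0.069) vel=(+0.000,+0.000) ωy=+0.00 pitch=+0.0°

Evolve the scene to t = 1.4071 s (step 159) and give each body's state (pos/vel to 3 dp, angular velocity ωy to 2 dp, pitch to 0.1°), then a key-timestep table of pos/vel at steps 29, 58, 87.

State at t = 1.4071 s:
  b1     pos=(+0.000,+0.023) vel=(+0.000,+0.000) ωy=+0.00 pitch=+0.0°
  b2     pos=(-0.093,+0.056) vel=(+0.000,+0.000) ωy=+0.00 pitch=-90.0°

Key-timestep trajectory:
   step    t(s)  b1.x    b1.z    b1.vx   b1.vz   b2.x    b2.z    b2.vx   b2.vz 
     29  0.2566   +0.000  +0.023  +0.000  +0.001   -0.060  +0.058  -0.188  +0.076
     58  0.5133   +0.000  +0.023  +0.000  +0.000   -0.104  +0.059  -0.050  +0.015
     87  0.7699   +0.000  +0.023  +0.000  +0.000   -0.093  +0.056  -0.182  -0.071


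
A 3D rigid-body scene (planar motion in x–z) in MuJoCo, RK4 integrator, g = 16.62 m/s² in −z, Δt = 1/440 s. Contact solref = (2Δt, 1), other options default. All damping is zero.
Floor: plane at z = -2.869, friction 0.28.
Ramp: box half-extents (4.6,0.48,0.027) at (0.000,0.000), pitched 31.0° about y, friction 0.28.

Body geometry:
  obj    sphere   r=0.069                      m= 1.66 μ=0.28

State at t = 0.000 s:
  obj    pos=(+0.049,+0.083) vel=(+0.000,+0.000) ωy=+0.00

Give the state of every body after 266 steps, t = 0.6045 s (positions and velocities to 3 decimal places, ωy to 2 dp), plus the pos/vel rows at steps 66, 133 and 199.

State at t = 0.6045 s:
  obj    pos=(+1.007,-0.493) vel=(+3.169,-1.904) ωy=+53.56

Key-timestep trajectory:
   step    t(s)  obj.x    obj.z    obj.vx   obj.vz 
     66  0.1500   +0.108  +0.047  +0.786  -0.472
    133  0.3023   +0.288  -0.061  +1.584  -0.952
    199  0.4523   +0.585  -0.240  +2.371  -1.424


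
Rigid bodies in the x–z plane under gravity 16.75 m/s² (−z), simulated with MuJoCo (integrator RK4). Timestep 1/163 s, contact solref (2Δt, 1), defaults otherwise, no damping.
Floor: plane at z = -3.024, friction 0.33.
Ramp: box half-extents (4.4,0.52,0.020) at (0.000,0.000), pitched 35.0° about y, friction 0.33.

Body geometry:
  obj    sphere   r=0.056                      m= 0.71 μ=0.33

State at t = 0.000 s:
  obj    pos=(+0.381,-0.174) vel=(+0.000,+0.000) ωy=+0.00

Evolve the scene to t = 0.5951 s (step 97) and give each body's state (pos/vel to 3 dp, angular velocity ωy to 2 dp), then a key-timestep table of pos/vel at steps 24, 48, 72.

State at t = 0.5951 s:
  obj    pos=(+1.377,-0.871) vel=(+3.346,-2.343) ωy=+72.89

Key-timestep trajectory:
   step    t(s)  obj.x    obj.z    obj.vx   obj.vz 
     24  0.1472   +0.442  -0.217  +0.828  -0.580
     48  0.2945   +0.625  -0.345  +1.656  -1.159
     72  0.4417   +0.930  -0.558  +2.483  -1.739


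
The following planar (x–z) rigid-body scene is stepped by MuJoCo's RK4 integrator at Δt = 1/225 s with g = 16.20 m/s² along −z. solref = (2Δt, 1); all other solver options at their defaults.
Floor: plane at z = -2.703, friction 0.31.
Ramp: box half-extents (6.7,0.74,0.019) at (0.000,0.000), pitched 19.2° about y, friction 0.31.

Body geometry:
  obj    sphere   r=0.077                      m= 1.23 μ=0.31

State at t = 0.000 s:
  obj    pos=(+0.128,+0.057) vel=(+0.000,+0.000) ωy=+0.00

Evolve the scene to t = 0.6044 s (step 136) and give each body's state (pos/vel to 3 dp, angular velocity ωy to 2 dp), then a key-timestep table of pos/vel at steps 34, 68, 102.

State at t = 0.6044 s:
  obj    pos=(+0.785,-0.172) vel=(+2.172,-0.757) ωy=+29.87

Key-timestep trajectory:
   step    t(s)  obj.x    obj.z    obj.vx   obj.vz 
     34  0.1511   +0.169  +0.043  +0.543  -0.189
     68  0.3022   +0.292  +0.000  +1.086  -0.378
    102  0.4533   +0.497  -0.072  +1.629  -0.567


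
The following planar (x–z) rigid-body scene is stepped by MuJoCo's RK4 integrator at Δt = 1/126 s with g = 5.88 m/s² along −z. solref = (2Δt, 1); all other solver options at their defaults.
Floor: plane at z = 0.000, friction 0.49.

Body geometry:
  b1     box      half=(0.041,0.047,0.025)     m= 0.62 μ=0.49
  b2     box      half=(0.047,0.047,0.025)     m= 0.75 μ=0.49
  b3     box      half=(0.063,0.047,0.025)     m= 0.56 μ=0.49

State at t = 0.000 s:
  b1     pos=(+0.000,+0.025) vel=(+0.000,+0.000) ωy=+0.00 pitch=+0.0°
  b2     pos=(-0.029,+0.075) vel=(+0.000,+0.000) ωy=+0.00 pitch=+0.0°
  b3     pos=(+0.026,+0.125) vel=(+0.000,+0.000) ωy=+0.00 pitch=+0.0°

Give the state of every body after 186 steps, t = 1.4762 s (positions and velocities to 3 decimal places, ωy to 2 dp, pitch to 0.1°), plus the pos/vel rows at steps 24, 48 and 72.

State at t = 1.4762 s:
  b1     pos=(+0.000,+0.025) vel=(+0.000,+0.000) ωy=+0.00 pitch=+0.0°
  b2     pos=(-0.029,+0.075) vel=(+0.000,+0.000) ωy=+0.00 pitch=+0.0°
  b3     pos=(+0.181,+0.025) vel=(+0.000,+0.000) ωy=+0.00 pitch=+180.0°

Key-timestep trajectory:
   step    t(s)  b1.x    b1.z    b1.vx   b1.vz   b2.x    b2.z    b2.vx   b2.vz   b3.x    b3.z    b3.vx   b3.vz 
     24  0.1905   +0.000  +0.025  +0.000  +0.000   -0.029  +0.075  +0.000  +0.000   +0.036  +0.119  +0.112  -0.109
     48  0.3810   +0.000  +0.025  +0.000  +0.000   -0.029  +0.075  +0.000  +0.000   +0.085  +0.061  +0.424  -0.016
     72  0.5714   +0.000  +0.025  +0.000  +0.000   -0.029  +0.075  +0.000  +0.000   +0.153  +0.054  +0.394  -0.285


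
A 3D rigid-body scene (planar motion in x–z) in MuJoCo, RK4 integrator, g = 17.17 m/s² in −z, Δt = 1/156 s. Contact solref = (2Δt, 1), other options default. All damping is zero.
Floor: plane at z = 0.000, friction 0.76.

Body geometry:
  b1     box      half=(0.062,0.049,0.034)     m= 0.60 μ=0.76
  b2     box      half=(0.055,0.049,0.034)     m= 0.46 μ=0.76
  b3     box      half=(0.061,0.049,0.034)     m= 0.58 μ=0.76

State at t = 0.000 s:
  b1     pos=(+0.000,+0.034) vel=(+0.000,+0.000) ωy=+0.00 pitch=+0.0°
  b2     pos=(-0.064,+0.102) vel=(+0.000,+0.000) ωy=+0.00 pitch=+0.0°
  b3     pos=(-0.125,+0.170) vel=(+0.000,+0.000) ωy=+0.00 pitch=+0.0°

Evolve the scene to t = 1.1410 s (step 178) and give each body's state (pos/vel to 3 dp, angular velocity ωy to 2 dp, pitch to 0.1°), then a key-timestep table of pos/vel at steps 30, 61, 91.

State at t = 1.1410 s:
  b1     pos=(+0.000,+0.034) vel=(+0.000,+0.000) ωy=+0.00 pitch=+0.0°
  b2     pos=(-0.111,+0.055) vel=(+0.000,+0.000) ωy=+0.00 pitch=-90.0°
  b3     pos=(-0.237,+0.061) vel=(+0.000,+0.000) ωy=+0.00 pitch=-90.0°

Key-timestep trajectory:
   step    t(s)  b1.x    b1.z    b1.vx   b1.vz   b2.x    b2.z    b2.vx   b2.vz   b3.x    b3.z    b3.vx   b3.vz 
     30  0.1923   +0.000  +0.034  +0.000  +0.000   -0.104  +0.058  -0.469  -0.780   -0.205  +0.066  -0.387  +0.163
     61  0.3910   +0.000  +0.034  +0.000  +0.000   -0.113  +0.056  +0.353  -0.183   -0.254  +0.068  +0.065  -0.017
     91  0.5833   +0.000  +0.034  +0.000  +0.000   -0.111  +0.055  -0.007  +0.008   -0.237  +0.061  -0.261  -0.140


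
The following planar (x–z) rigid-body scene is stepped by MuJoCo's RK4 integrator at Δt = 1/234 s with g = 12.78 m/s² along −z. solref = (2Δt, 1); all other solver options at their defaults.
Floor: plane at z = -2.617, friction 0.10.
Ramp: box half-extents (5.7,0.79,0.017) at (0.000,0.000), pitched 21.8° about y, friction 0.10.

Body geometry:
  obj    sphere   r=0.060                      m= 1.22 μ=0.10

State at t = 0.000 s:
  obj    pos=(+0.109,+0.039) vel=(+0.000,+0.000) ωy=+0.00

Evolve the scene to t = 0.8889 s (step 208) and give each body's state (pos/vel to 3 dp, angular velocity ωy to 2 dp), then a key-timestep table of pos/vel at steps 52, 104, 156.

State at t = 0.8889 s:
  obj    pos=(+1.415,-0.483) vel=(+2.937,-1.178) ωy=+43.90

Key-timestep trajectory:
   step    t(s)  obj.x    obj.z    obj.vx   obj.vz 
     52  0.2222   +0.191  +0.007  +0.733  -0.299
    104  0.4444   +0.436  -0.091  +1.469  -0.588
    156  0.6667   +0.844  -0.255  +2.197  -0.904


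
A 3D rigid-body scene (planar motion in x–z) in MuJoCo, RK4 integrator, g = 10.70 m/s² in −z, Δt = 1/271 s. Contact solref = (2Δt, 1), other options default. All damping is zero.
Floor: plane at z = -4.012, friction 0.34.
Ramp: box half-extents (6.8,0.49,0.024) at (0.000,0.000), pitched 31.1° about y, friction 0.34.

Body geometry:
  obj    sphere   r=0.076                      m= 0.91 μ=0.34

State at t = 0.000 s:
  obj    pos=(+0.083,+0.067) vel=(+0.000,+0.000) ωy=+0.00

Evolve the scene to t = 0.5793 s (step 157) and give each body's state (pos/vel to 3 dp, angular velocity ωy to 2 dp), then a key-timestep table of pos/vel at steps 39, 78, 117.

State at t = 0.5793 s:
  obj    pos=(+0.650,-0.275) vel=(+1.958,-1.181) ωy=+30.09

Key-timestep trajectory:
   step    t(s)  obj.x    obj.z    obj.vx   obj.vz 
     39  0.1439   +0.118  +0.046  +0.487  -0.294
     78  0.2878   +0.223  -0.018  +0.973  -0.587
    117  0.4317   +0.398  -0.123  +1.460  -0.880


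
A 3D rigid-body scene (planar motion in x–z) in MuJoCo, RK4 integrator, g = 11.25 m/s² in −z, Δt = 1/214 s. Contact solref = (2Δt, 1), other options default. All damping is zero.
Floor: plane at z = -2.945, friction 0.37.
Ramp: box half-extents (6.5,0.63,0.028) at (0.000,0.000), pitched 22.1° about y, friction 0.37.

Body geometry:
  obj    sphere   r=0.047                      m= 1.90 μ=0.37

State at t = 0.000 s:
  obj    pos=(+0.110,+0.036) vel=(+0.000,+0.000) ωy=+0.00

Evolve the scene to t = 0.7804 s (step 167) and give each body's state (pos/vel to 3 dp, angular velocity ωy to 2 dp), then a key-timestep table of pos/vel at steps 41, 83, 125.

State at t = 0.7804 s:
  obj    pos=(+0.963,-0.310) vel=(+2.186,-0.888) ωy=+50.19

Key-timestep trajectory:
   step    t(s)  obj.x    obj.z    obj.vx   obj.vz 
     41  0.1916   +0.162  +0.015  +0.537  -0.218
     83  0.3879   +0.321  -0.049  +1.086  -0.441
    125  0.5841   +0.588  -0.158  +1.636  -0.664


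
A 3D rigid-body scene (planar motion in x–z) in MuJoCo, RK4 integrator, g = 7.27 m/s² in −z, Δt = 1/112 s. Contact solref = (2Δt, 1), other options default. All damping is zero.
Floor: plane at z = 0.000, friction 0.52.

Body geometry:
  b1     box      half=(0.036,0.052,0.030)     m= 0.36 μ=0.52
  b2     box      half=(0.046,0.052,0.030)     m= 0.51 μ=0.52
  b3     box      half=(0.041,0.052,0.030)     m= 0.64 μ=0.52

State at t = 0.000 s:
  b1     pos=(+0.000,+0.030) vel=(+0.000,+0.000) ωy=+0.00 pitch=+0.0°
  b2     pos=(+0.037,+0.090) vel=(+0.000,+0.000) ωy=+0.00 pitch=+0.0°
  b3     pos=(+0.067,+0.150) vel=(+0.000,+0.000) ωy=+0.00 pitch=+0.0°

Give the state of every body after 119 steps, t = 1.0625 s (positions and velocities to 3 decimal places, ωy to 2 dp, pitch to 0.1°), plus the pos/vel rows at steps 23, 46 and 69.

State at t = 1.0625 s:
  b1     pos=(+0.000,+0.030) vel=(+0.000,+0.000) ωy=+0.00 pitch=+0.0°
  b2     pos=(+0.079,+0.046) vel=(+0.000,+0.000) ωy=+0.00 pitch=+90.0°
  b3     pos=(+0.238,+0.030) vel=(+0.000,+0.000) ωy=+0.00 pitch=+180.0°

Key-timestep trajectory:
   step    t(s)  b1.x    b1.z    b1.vx   b1.vz   b2.x    b2.z    b2.vx   b2.vz   b3.x    b3.z    b3.vx   b3.vz 
     23  0.2054   +0.000  +0.030  -0.001  +0.000   +0.052  +0.085  +0.162  -0.122   +0.109  +0.121  +0.394  -0.472
     46  0.4107   +0.000  +0.030  +0.000  +0.000   +0.088  +0.051  +0.045  +0.032   +0.187  +0.050  +0.249  +0.020
     69  0.6161   +0.000  +0.030  +0.000  +0.000   +0.076  +0.047  +0.052  -0.018   +0.239  +0.029  -0.017  +0.046


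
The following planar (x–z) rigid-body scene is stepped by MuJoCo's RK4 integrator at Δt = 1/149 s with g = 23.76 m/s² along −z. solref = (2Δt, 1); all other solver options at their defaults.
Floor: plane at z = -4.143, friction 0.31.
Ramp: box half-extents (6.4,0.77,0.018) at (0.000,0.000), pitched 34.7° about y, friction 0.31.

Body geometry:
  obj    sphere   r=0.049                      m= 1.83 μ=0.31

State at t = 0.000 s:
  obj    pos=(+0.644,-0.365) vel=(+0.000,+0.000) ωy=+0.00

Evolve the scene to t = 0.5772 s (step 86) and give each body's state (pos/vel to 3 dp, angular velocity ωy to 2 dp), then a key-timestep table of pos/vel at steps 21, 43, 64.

State at t = 0.5772 s:
  obj    pos=(+1.968,-1.281) vel=(+4.585,-3.175) ωy=+113.74

Key-timestep trajectory:
   step    t(s)  obj.x    obj.z    obj.vx   obj.vz 
     21  0.1409   +0.723  -0.419  +1.120  -0.776
     43  0.2886   +0.975  -0.594  +2.293  -1.588
     64  0.4295   +1.377  -0.872  +3.412  -2.363


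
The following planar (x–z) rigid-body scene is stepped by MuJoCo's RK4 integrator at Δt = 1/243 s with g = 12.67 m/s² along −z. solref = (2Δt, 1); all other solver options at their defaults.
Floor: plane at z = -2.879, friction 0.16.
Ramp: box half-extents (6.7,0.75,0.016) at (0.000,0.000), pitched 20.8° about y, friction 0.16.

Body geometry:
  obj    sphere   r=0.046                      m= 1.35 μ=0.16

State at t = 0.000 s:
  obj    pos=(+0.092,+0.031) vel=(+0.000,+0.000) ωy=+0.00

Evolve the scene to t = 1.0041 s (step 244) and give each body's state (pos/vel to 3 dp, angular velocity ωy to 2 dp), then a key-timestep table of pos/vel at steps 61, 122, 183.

State at t = 1.0041 s:
  obj    pos=(+1.607,-0.544) vel=(+3.017,-1.146) ωy=+70.14

Key-timestep trajectory:
   step    t(s)  obj.x    obj.z    obj.vx   obj.vz 
     61  0.2510   +0.187  -0.005  +0.754  -0.287
    122  0.5021   +0.471  -0.113  +1.508  -0.573
    183  0.7531   +0.944  -0.292  +2.263  -0.859


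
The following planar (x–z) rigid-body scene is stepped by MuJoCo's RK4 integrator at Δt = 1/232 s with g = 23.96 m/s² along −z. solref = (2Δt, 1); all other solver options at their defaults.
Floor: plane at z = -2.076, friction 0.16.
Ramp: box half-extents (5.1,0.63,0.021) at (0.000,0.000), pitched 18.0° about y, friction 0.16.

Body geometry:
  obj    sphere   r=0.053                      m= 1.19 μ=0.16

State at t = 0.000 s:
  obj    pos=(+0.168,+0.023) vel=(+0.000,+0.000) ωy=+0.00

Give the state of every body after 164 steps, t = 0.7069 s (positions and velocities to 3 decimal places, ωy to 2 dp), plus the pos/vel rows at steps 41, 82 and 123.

State at t = 0.7069 s:
  obj    pos=(+1.425,-0.385) vel=(+3.556,-1.155) ωy=+70.52

Key-timestep trajectory:
   step    t(s)  obj.x    obj.z    obj.vx   obj.vz 
     41  0.1767   +0.247  -0.002  +0.889  -0.289
     82  0.3534   +0.482  -0.079  +1.778  -0.578
    123  0.5302   +0.875  -0.207  +2.667  -0.867


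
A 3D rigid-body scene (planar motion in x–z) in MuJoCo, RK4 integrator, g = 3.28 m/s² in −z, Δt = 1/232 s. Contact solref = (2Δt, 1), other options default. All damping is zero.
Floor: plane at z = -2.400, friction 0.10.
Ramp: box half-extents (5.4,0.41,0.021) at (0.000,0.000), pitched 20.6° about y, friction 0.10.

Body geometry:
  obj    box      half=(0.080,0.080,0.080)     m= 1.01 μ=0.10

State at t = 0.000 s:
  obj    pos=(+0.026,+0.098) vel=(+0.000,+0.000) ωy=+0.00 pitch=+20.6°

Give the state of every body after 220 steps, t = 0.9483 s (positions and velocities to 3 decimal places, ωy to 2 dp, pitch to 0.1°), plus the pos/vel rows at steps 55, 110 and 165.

State at t = 0.9483 s:
  obj    pos=(+0.383,-0.036) vel=(+0.747,-0.301) ωy=+0.00 pitch=+20.6°

Key-timestep trajectory:
   step    t(s)  obj.x    obj.z    obj.vx   obj.vz 
     55  0.2371   +0.048  +0.090  +0.188  -0.069
    110  0.4741   +0.115  +0.065  +0.372  -0.157
    165  0.7112   +0.227  +0.023  +0.562  -0.218


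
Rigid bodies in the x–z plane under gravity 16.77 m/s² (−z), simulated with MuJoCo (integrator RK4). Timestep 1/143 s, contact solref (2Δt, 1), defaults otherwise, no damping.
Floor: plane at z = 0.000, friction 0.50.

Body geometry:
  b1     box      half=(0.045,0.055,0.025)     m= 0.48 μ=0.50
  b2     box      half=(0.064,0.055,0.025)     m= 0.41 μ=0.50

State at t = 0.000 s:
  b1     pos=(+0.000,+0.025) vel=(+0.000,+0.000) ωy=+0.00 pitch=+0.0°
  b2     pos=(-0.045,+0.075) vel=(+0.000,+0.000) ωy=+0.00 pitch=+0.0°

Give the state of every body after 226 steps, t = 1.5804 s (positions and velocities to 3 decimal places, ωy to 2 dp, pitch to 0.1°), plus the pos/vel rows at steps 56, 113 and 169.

State at t = 1.5804 s:
  b1     pos=(+0.001,+0.025) vel=(+0.001,+0.000) ωy=+0.00 pitch=+0.0°
  b2     pos=(-0.067,+0.063) vel=(+0.000,-0.001) ωy=+0.03 pitch=-45.3°

Key-timestep trajectory:
   step    t(s)  b1.x    b1.z    b1.vx   b1.vz   b2.x    b2.z    b2.vx   b2.vz 
     56  0.3916   +0.000  +0.025  +0.000  +0.000   -0.052  +0.074  -0.094  -0.026
    113  0.7902   +0.000  +0.025  +0.001  +0.000   -0.066  +0.064  -0.005  +0.003
    169  1.1818   +0.000  +0.025  +0.001  +0.000   -0.066  +0.063  +0.000  -0.001


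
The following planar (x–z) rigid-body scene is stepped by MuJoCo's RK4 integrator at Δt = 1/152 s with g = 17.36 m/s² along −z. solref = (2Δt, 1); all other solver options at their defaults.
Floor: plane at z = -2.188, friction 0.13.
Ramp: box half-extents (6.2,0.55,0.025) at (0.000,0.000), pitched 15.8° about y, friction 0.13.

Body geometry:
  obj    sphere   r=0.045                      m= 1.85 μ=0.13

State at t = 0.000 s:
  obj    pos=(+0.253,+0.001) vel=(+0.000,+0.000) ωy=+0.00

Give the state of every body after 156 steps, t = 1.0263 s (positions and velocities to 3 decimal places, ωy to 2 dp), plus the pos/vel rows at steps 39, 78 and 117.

State at t = 1.0263 s:
  obj    pos=(+1.964,-0.483) vel=(+3.334,-0.944) ωy=+76.98

Key-timestep trajectory:
   step    t(s)  obj.x    obj.z    obj.vx   obj.vz 
     39  0.2566   +0.360  -0.029  +0.834  -0.236
     78  0.5132   +0.681  -0.120  +1.667  -0.472
    117  0.7697   +1.216  -0.271  +2.501  -0.708


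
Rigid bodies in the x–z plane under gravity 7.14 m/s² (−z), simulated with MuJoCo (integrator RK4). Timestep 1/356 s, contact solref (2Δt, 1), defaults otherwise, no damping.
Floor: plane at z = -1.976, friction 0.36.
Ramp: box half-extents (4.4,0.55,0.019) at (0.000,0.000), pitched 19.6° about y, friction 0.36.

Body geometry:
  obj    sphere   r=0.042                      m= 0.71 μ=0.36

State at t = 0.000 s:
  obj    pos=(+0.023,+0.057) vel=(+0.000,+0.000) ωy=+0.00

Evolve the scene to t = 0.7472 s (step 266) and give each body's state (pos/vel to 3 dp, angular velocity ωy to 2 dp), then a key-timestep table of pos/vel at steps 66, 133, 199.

State at t = 0.7472 s:
  obj    pos=(+0.473,-0.104) vel=(+1.204,-0.429) ωy=+30.43

Key-timestep trajectory:
   step    t(s)  obj.x    obj.z    obj.vx   obj.vz 
     66  0.1854   +0.051  +0.047  +0.299  -0.106
    133  0.3736   +0.135  +0.017  +0.602  -0.214
    199  0.5590   +0.275  -0.033  +0.901  -0.321


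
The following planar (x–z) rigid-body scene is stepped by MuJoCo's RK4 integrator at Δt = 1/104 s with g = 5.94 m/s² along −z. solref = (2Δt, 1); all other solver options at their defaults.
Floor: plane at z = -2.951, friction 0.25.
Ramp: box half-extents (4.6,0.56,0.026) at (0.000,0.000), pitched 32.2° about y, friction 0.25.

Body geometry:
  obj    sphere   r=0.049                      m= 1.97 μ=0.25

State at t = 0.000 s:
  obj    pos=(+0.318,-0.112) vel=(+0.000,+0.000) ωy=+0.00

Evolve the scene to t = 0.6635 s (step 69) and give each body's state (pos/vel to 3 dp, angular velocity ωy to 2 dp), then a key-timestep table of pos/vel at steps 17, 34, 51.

State at t = 0.6635 s:
  obj    pos=(+0.739,-0.377) vel=(+1.270,-0.800) ωy=+30.59

Key-timestep trajectory:
   step    t(s)  obj.x    obj.z    obj.vx   obj.vz 
     17  0.1635   +0.344  -0.128  +0.313  -0.197
     34  0.3269   +0.421  -0.176  +0.626  -0.394
     51  0.4904   +0.548  -0.257  +0.938  -0.591


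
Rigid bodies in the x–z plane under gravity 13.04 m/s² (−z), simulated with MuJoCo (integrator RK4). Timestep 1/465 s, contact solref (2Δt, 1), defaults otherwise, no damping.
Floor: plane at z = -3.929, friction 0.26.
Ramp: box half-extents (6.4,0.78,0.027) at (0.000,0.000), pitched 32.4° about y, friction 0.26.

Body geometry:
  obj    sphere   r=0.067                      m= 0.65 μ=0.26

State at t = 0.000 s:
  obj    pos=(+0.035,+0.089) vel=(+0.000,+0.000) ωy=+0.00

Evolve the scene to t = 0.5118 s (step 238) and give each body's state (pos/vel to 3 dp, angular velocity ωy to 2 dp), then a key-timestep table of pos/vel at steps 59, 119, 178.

State at t = 0.5118 s:
  obj    pos=(+0.587,-0.261) vel=(+2.157,-1.369) ωy=+38.12

Key-timestep trajectory:
   step    t(s)  obj.x    obj.z    obj.vx   obj.vz 
     59  0.1269   +0.069  +0.068  +0.535  -0.339
    119  0.2559   +0.173  +0.001  +1.079  -0.684
    178  0.3828   +0.344  -0.107  +1.613  -1.024


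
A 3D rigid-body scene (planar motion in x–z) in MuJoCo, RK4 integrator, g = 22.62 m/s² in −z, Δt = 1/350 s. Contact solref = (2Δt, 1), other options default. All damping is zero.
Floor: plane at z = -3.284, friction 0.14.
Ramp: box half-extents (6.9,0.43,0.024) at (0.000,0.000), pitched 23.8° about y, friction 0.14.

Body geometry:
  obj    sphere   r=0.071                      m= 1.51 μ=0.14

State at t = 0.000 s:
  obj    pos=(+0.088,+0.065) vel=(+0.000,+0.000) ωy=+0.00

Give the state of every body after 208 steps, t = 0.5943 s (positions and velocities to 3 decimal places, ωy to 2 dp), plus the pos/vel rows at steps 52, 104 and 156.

State at t = 0.5943 s:
  obj    pos=(+1.142,-0.400) vel=(+3.546,-1.564) ωy=+54.56

Key-timestep trajectory:
   step    t(s)  obj.x    obj.z    obj.vx   obj.vz 
     52  0.1486   +0.154  +0.036  +0.887  -0.391
    104  0.2971   +0.351  -0.051  +1.773  -0.782
    156  0.4457   +0.681  -0.196  +2.659  -1.173


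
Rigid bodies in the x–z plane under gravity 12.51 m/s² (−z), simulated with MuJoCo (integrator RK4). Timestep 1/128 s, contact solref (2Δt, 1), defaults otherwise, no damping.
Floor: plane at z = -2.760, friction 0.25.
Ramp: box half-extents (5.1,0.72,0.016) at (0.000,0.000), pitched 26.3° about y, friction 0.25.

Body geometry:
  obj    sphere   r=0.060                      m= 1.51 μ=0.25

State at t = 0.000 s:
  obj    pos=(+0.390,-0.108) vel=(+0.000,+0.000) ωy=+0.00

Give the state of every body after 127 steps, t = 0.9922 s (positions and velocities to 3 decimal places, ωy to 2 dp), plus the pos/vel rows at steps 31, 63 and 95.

State at t = 0.9922 s:
  obj    pos=(+2.137,-0.972) vel=(+3.522,-1.741) ωy=+65.45

Key-timestep trajectory:
   step    t(s)  obj.x    obj.z    obj.vx   obj.vz 
     31  0.2422   +0.494  -0.159  +0.860  -0.425
     63  0.4922   +0.820  -0.321  +1.747  -0.864
     95  0.7422   +1.368  -0.591  +2.635  -1.302


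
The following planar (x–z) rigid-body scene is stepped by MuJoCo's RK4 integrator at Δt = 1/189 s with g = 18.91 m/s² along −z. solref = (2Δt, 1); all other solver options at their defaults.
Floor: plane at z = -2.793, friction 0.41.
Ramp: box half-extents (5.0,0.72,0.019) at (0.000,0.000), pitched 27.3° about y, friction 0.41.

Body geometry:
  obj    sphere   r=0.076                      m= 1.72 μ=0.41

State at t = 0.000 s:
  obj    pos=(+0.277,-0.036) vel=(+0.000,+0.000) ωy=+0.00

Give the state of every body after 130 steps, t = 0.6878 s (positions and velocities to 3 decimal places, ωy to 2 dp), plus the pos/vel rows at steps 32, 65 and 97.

State at t = 0.6878 s:
  obj    pos=(+1.579,-0.708) vel=(+3.787,-1.954) ωy=+56.05

Key-timestep trajectory:
   step    t(s)  obj.x    obj.z    obj.vx   obj.vz 
     32  0.1693   +0.356  -0.077  +0.932  -0.481
     65  0.3439   +0.603  -0.204  +1.893  -0.977
     97  0.5132   +1.002  -0.410  +2.825  -1.458


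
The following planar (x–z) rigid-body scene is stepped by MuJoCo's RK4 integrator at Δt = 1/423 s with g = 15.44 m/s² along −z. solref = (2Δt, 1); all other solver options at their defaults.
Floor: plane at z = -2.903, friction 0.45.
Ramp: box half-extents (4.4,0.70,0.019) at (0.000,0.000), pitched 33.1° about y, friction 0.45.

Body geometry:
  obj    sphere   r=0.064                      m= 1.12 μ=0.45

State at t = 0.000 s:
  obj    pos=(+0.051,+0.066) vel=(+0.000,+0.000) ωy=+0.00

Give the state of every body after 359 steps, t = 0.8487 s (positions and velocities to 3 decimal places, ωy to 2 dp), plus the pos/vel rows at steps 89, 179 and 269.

State at t = 0.8487 s:
  obj    pos=(+1.868,-1.119) vel=(+4.282,-2.791) ωy=+79.86

Key-timestep trajectory:
   step    t(s)  obj.x    obj.z    obj.vx   obj.vz 
     89  0.2104   +0.163  -0.007  +1.062  -0.692
    179  0.4232   +0.503  -0.229  +2.135  -1.392
    269  0.6359   +1.071  -0.599  +3.209  -2.092


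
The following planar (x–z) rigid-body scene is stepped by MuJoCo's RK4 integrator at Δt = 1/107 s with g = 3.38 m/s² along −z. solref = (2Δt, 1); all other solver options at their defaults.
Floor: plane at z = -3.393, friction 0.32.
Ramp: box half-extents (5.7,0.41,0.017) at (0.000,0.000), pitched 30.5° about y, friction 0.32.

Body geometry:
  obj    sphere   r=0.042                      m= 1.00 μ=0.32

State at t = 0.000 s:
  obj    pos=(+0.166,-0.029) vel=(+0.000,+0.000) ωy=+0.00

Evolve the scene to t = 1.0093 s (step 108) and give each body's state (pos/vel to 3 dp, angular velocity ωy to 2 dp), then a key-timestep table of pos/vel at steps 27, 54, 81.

State at t = 1.0093 s:
  obj    pos=(+0.704,-0.346) vel=(+1.066,-0.628) ωy=+29.44

Key-timestep trajectory:
   step    t(s)  obj.x    obj.z    obj.vx   obj.vz 
     27  0.2523   +0.200  -0.049  +0.266  -0.157
     54  0.5047   +0.300  -0.109  +0.533  -0.314
     81  0.7570   +0.469  -0.208  +0.799  -0.471


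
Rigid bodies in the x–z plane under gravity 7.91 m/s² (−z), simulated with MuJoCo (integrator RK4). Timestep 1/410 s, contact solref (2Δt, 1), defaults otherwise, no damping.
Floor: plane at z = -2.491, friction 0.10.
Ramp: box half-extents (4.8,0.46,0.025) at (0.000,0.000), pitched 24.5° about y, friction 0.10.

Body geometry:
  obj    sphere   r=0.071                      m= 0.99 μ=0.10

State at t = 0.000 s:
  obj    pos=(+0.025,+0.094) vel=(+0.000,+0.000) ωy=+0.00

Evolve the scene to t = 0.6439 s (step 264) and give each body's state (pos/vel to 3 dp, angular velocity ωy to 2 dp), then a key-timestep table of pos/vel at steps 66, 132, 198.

State at t = 0.6439 s:
  obj    pos=(+0.508,-0.126) vel=(+1.497,-0.693) ωy=+16.28

Key-timestep trajectory:
   step    t(s)  obj.x    obj.z    obj.vx   obj.vz 
     66  0.1610   +0.055  +0.080  +0.376  -0.170
    132  0.3220   +0.146  +0.039  +0.749  -0.344
    198  0.4829   +0.297  -0.030  +1.122  -0.524


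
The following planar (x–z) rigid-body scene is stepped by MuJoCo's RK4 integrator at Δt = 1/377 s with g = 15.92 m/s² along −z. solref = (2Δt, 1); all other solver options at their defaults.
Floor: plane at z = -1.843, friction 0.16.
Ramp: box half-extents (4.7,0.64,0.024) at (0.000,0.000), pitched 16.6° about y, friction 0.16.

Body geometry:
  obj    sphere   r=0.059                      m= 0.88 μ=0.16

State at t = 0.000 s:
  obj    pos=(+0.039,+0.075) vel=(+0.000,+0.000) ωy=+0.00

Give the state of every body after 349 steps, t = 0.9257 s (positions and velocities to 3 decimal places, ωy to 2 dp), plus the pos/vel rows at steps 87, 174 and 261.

State at t = 0.9257 s:
  obj    pos=(+1.373,-0.323) vel=(+2.882,-0.859) ωy=+50.97

Key-timestep trajectory:
   step    t(s)  obj.x    obj.z    obj.vx   obj.vz 
     87  0.2308   +0.122  +0.050  +0.719  -0.214
    174  0.4615   +0.371  -0.024  +1.437  -0.428
    261  0.6923   +0.785  -0.147  +2.155  -0.643


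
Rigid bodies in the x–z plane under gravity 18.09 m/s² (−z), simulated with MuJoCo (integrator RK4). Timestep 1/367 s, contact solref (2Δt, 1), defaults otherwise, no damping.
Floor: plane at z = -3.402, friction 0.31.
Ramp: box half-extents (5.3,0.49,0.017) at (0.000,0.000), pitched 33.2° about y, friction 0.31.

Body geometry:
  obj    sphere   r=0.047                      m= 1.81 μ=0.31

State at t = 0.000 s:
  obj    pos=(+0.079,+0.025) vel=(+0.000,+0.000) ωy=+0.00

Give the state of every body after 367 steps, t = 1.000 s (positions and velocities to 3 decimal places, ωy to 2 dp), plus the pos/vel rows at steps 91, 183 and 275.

State at t = 1.000 s:
  obj    pos=(+3.039,-1.912) vel=(+5.921,-3.874) ωy=+150.52

Key-timestep trajectory:
   step    t(s)  obj.x    obj.z    obj.vx   obj.vz 
     91  0.2480   +0.261  -0.094  +1.468  -0.961
    183  0.4986   +0.815  -0.457  +2.952  -1.932
    275  0.7493   +1.741  -1.063  +4.436  -2.903


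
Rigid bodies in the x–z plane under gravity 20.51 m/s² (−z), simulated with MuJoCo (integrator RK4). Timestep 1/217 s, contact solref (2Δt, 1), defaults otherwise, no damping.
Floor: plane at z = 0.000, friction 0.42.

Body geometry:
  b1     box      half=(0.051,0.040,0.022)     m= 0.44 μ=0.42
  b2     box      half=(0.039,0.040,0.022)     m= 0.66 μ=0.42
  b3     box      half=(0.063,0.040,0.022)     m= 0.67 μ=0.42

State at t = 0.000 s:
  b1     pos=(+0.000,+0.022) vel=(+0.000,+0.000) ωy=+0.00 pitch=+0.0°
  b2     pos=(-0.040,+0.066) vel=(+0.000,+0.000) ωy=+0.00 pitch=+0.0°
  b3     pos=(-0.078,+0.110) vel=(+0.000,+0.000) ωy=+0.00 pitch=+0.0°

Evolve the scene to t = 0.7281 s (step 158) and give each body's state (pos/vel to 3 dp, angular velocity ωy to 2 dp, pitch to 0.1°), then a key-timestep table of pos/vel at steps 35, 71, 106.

State at t = 0.7281 s:
  b1     pos=(+0.000,+0.022) vel=(+0.000,+0.000) ωy=+0.00 pitch=+0.0°
  b2     pos=(-0.089,+0.039) vel=(+0.000,+0.000) ωy=+0.00 pitch=-90.0°
  b3     pos=(-0.257,+0.022) vel=(+0.000,+0.000) ωy=+0.00 pitch=+180.0°

Key-timestep trajectory:
   step    t(s)  b1.x    b1.z    b1.vx   b1.vz   b2.x    b2.z    b2.vx   b2.vz   b3.x    b3.z    b3.vx   b3.vz 
     35  0.1613   +0.000  +0.022  +0.001  +0.000   -0.061  +0.066  -0.370  -0.229   -0.122  +0.063  -0.485  -1.092
     71  0.3272   +0.000  +0.022  +0.000  +0.000   -0.088  +0.039  -0.009  +0.019   -0.173  +0.064  -0.306  +0.110
    106  0.4885   +0.000  +0.022  +0.000  +0.000   -0.089  +0.039  +0.000  +0.000   -0.213  +0.062  -0.391  -0.159
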